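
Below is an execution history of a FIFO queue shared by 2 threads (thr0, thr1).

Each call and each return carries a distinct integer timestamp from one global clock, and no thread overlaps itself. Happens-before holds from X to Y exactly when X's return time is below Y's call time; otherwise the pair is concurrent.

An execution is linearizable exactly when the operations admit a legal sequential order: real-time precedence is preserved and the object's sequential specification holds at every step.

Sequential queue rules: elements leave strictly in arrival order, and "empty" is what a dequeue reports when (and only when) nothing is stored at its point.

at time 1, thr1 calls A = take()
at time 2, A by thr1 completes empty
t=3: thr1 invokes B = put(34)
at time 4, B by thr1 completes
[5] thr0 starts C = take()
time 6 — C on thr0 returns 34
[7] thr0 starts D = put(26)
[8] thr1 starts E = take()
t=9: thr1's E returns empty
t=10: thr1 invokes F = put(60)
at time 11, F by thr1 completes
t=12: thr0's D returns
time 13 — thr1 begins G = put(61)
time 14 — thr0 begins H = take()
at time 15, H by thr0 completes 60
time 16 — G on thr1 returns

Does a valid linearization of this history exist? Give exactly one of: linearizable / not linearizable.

one valid linearization: A, B, C, E, F, D, G, H
step 1: A take() → empty — queue <>
step 2: B put(34) — queue <34>
step 3: C take() → 34 — queue <>
step 4: E take() → empty — queue <>
step 5: F put(60) — queue <60>
step 6: D put(26) — queue <60,26>
step 7: G put(61) — queue <60,26,61>
step 8: H take() → 60 — queue <26,61>

linearizable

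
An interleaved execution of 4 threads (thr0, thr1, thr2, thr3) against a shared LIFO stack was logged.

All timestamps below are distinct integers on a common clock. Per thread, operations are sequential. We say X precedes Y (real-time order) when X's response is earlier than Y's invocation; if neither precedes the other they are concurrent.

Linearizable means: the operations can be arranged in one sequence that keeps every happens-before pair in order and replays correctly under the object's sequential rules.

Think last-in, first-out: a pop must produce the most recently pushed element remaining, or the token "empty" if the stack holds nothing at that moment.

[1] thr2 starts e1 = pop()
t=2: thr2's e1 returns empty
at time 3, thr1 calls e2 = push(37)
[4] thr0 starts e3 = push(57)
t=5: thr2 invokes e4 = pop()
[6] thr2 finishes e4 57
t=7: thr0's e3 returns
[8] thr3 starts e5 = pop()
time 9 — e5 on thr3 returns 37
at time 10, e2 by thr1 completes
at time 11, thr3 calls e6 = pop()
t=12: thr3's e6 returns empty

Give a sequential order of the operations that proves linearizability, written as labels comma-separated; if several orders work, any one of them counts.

e1, e2, e3, e4, e5, e6

1. e1 pop() → empty, leaving stack <>
2. e2 push(37), leaving stack <37>
3. e3 push(57), leaving stack <37,57>
4. e4 pop() → 57, leaving stack <37>
5. e5 pop() → 37, leaving stack <>
6. e6 pop() → empty, leaving stack <>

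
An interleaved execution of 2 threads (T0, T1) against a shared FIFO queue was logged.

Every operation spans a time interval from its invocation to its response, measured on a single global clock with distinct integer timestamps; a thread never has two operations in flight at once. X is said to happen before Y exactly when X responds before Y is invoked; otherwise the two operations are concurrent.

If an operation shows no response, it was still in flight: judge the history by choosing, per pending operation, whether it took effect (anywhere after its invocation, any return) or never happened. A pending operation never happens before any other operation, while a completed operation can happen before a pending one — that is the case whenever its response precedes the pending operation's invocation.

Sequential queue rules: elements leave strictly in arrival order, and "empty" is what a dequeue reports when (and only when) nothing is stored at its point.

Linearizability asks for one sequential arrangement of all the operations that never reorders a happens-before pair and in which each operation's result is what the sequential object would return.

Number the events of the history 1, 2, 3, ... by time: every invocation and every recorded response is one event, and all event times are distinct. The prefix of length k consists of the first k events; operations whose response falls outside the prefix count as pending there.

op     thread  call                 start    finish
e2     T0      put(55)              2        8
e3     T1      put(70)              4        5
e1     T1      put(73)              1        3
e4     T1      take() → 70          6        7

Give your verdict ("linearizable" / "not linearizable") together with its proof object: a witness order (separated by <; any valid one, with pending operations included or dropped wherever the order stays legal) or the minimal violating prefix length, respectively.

not linearizable — minimal violating prefix: 7 events

cut after 6 events: linearizable; cut after 7 events (e4 responds, time 7): not linearizable
exactly one order of the 3 completed ops respects real time; the FIFO queue replay fails
no escape via the 1 pending operation (e2): every completion choice fails
e.g. e1, e3, e4 (pending dropped): illegal at step 3, since e4 take() → 70 cannot apply there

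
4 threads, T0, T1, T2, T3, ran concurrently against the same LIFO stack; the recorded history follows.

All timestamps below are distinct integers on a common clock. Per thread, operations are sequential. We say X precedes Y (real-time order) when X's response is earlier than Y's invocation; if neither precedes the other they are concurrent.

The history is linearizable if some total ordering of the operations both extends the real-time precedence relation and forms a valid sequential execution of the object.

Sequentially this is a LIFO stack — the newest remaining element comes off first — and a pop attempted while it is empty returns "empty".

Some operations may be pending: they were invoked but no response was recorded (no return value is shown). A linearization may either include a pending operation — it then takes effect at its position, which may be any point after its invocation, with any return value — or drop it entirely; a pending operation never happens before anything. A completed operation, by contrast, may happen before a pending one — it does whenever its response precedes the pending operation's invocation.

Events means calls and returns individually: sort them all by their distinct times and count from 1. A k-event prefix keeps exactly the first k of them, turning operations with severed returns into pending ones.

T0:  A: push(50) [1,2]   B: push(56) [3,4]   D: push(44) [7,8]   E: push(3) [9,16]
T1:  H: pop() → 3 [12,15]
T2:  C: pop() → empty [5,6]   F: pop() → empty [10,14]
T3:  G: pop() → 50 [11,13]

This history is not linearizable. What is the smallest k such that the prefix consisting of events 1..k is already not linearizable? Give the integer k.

6

a valid linearization of events 1..5 exists, for instance A, B:
1. A push(50), leaving stack <50>
2. B push(56), leaving stack <50,56>
event 6 — C's response, time 6 — after it, nothing linearizes
take A, B, C: step 3 already fails, because C pop() → empty cannot occur there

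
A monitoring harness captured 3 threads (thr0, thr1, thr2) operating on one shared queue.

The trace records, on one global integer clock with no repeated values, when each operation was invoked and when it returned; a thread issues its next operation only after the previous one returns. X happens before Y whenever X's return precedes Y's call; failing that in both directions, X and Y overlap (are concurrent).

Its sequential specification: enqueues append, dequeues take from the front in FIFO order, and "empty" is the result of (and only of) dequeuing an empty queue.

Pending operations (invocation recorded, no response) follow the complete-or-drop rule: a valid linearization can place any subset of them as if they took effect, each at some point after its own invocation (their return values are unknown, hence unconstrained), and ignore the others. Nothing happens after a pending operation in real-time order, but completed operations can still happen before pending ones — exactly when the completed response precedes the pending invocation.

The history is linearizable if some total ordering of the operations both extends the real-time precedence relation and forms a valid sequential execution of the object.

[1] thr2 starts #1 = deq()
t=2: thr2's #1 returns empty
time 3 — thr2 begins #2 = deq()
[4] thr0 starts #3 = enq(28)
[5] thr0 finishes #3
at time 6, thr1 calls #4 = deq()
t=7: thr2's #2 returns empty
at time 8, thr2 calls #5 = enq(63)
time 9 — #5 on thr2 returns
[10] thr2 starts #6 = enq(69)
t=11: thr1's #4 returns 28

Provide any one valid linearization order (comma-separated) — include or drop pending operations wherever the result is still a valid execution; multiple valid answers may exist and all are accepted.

#1, #2, #3, #4, #5

1. #1 deq() → empty, leaving queue <>
2. #2 deq() → empty, leaving queue <>
3. #3 enq(28), leaving queue <28>
4. #4 deq() → 28, leaving queue <>
5. #5 enq(63), leaving queue <63>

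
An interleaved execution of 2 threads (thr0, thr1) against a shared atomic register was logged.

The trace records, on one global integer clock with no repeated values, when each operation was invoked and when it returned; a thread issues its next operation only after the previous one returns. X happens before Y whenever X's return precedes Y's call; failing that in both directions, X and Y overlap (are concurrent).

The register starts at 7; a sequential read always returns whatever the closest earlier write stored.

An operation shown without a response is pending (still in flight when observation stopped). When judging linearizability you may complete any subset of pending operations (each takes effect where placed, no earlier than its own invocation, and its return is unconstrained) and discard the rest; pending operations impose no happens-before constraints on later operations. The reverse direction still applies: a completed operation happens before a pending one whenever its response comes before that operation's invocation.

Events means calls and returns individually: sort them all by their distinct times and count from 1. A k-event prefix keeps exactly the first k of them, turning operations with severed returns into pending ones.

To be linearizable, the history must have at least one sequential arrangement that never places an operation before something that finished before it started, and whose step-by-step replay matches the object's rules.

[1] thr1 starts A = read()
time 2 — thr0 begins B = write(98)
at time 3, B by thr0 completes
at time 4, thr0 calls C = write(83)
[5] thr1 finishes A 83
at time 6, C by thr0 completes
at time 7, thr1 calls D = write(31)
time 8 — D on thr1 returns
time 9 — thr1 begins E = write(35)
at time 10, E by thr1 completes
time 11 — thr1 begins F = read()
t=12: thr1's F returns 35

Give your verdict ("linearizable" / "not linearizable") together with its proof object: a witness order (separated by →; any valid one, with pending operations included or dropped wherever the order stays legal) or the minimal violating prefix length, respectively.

step 1: B write(98) — value 98
step 2: C write(83) — value 83
step 3: A read() → 83 — value 83
step 4: D write(31) — value 31
step 5: E write(35) — value 35
step 6: F read() → 35 — value 35

linearizable — witness: B → C → A → D → E → F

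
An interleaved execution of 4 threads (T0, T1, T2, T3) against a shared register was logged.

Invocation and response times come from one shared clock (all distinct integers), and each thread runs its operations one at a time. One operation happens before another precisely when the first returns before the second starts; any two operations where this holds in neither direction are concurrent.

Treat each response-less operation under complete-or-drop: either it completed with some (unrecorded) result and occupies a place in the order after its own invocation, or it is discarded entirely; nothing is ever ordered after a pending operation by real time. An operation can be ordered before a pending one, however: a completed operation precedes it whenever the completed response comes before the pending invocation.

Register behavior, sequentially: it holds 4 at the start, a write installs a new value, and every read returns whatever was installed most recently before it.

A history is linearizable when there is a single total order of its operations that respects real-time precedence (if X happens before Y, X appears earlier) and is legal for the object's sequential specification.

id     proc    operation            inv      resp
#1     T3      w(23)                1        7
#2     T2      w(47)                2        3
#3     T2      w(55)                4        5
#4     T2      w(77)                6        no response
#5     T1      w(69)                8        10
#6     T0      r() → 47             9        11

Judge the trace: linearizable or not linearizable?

not linearizable

cut after 10 events: linearizable; cut after 11 events (#6 responds, time 11): not linearizable
5 completed operations, 6 real-time-consistent orders — every register replay fails
no escape via the 1 pending operation (#4): every completion choice fails
take #1, #2, #3, #5, #6 (pending dropped): step 5 already fails, because #6 r() → 47 cannot occur there
take #1, #2, #3, #6, #5 (pending dropped): step 4 already fails, because #6 r() → 47 cannot occur there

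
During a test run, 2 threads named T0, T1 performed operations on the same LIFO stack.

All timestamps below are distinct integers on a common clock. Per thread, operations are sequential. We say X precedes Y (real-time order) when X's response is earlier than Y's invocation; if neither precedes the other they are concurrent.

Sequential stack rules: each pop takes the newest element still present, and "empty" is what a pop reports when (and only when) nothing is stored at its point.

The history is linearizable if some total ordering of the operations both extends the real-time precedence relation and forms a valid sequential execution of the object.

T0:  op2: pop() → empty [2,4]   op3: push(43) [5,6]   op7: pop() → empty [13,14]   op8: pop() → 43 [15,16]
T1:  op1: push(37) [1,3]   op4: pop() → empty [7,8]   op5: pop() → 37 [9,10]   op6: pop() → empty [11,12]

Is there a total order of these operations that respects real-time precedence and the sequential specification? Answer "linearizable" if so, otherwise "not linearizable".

not linearizable

already the first 8 events (up to op4's response at time 8) admit no linearization; the first 7 still do
the 4 completed operations admit 2 real-time orders; each fails the LIFO stack replay
take op1, op2, op3, op4: step 2 already fails, because op2 pop() → empty cannot occur there
take op2, op1, op3, op4: step 4 already fails, because op4 pop() → empty cannot occur there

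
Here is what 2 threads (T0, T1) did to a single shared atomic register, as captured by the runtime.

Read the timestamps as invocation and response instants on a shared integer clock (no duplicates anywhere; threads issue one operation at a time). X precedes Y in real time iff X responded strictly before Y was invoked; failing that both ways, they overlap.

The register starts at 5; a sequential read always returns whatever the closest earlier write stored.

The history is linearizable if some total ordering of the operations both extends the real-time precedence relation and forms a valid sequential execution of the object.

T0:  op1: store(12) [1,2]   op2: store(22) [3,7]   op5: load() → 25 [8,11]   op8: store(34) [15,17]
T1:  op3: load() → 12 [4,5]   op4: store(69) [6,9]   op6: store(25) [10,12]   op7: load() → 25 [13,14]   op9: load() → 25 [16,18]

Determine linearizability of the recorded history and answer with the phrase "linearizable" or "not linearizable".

witness order: op1, op3, op2, op4, op6, op5, op7, op9, op8
after step 1 (op1 store(12)): value 12
after step 2 (op3 load() → 12): value 12
after step 3 (op2 store(22)): value 22
after step 4 (op4 store(69)): value 69
after step 5 (op6 store(25)): value 25
after step 6 (op5 load() → 25): value 25
after step 7 (op7 load() → 25): value 25
after step 8 (op9 load() → 25): value 25
after step 9 (op8 store(34)): value 34

linearizable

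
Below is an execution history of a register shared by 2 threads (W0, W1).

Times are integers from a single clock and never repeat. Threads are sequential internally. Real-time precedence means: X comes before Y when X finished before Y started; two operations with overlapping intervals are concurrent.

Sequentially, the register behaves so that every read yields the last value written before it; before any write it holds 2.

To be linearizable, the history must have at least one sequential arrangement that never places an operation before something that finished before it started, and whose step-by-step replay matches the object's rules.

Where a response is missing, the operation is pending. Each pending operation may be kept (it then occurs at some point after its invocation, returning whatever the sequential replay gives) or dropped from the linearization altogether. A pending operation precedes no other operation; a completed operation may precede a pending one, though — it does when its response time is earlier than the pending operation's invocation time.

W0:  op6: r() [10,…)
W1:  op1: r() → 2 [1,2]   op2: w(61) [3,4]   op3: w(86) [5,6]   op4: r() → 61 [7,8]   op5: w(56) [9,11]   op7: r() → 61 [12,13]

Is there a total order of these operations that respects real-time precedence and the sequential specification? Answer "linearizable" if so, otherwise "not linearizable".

not linearizable

prefix check: 1..7 passes, 1..8 fails once op4's time-8 response joins
exactly one order of the 4 completed ops respects real time; the register replay fails
sample order op1, op2, op3, op4 stalls at step 4 — op4 r() → 61 has no legal effect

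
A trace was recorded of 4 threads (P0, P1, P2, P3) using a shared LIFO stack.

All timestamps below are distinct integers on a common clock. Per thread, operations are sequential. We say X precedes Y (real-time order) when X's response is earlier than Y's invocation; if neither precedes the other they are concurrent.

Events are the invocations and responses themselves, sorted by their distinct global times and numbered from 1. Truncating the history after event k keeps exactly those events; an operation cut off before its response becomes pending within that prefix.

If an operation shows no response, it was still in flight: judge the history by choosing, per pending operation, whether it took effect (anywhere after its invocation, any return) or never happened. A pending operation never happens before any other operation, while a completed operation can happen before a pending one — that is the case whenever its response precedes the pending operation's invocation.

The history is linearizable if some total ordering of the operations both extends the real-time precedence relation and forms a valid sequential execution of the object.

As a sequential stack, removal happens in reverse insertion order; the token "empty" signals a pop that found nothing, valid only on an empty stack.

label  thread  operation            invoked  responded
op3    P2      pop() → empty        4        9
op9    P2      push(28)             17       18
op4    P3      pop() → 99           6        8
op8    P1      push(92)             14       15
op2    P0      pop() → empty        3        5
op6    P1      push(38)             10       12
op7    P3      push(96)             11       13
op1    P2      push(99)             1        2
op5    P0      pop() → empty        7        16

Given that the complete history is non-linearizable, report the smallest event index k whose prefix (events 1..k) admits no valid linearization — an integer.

events 1..7 are linearizable; a witness order is op1, op3, op2:
1. op1 push(99), leaving stack <99>
2. op3 pop() (pending, included), leaving stack <>
3. op2 pop() → empty, leaving stack <>
at event 8 (op4's time-8 response) nothing linearizes any more
no completion choice of the 2 pending operations (op3, op5) rescues it — every subset was tried
sample order op1, op2, op4 (pending dropped) stalls at step 2 — op2 pop() → empty has no legal effect

8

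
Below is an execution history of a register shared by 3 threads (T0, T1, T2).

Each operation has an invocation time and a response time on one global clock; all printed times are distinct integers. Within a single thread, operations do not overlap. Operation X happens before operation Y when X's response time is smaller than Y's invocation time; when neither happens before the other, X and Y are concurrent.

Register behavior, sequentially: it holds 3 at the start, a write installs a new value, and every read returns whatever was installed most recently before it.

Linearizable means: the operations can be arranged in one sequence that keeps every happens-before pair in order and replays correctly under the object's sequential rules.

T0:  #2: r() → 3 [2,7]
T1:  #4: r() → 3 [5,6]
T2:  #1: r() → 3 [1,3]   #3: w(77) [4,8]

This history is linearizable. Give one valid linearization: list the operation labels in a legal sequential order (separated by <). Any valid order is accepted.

#1 < #2 < #4 < #3

1. #1 r() → 3, leaving value 3
2. #2 r() → 3, leaving value 3
3. #4 r() → 3, leaving value 3
4. #3 w(77), leaving value 77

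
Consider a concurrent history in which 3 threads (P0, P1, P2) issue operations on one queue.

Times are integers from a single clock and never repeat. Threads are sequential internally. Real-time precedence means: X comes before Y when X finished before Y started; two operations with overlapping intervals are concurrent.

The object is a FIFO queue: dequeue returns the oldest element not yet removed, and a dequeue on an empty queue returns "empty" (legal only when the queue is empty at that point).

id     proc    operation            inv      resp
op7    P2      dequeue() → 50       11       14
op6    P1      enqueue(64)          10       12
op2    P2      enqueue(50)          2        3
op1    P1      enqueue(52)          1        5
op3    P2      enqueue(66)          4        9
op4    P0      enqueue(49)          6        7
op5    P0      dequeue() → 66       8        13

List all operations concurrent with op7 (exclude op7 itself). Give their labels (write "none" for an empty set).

concurrent with op7 ([11,14]): every op whose interval crosses 11..14
op1 [1,5]: before
op2 [2,3]: before
op3 [4,9]: before
op4 [6,7]: before
op5 [8,13]: concurrent
op6 [10,12]: concurrent

op5, op6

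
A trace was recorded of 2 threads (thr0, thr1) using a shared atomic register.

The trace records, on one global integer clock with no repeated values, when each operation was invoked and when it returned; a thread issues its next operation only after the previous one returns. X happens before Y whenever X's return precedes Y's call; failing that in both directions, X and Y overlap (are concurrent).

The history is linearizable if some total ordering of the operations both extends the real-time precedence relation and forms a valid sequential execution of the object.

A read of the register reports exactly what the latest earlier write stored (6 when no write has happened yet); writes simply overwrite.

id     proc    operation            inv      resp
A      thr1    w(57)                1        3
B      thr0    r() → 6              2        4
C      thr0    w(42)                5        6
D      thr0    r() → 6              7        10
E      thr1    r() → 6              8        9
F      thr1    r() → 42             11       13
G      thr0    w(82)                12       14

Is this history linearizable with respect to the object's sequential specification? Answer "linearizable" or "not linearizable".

through event 8 a valid linearization exists; event 9 (E responding at time 9) ends that
2 orders of the 4 completed atomic register ops respect real time; none is legal
every completion of the 1 pending operation (D) was checked; none linearizes
e.g. A, B, C, E (pending dropped): illegal at step 2, since B r() → 6 cannot apply there
e.g. B, A, C, E (pending dropped): illegal at step 4, since E r() → 6 cannot apply there

not linearizable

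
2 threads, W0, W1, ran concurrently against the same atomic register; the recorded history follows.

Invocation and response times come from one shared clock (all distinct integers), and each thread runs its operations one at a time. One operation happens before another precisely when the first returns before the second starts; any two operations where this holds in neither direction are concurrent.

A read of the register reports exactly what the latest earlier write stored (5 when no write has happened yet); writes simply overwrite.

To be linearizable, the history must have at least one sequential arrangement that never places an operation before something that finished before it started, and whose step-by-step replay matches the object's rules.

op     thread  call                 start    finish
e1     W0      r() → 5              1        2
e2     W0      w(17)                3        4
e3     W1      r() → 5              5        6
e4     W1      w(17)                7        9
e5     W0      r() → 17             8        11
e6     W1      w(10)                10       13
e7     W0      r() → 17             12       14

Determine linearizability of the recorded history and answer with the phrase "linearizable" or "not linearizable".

through event 5 a valid linearization exists; event 6 (e3 responding at time 6) ends that
one real-time candidate order over the 3 completed operations — the atomic register replay rejects it
take e1, e2, e3: step 3 already fails, because e3 r() → 5 cannot occur there

not linearizable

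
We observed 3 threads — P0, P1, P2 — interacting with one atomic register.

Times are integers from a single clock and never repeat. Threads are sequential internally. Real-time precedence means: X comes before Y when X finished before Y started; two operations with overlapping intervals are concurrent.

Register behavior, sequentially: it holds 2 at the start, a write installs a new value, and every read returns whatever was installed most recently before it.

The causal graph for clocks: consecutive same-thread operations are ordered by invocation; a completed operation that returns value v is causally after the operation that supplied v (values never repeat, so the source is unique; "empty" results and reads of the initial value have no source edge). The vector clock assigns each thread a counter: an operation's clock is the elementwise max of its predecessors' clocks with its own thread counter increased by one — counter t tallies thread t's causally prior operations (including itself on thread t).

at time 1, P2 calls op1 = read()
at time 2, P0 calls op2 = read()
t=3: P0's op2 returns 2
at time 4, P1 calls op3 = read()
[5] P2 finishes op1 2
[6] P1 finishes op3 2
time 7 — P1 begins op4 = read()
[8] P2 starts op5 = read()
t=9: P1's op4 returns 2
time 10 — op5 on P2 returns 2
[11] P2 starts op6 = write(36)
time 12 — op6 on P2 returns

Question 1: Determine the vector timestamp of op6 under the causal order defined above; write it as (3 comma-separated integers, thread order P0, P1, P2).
no predecessors for op1 (invoked 1): P2 increments from zero → (0, 0, 1)
no predecessors for op3 (invoked 4): P1 increments from zero → (0, 1, 0)
no predecessors for op2 (invoked 2): P0 increments from zero → (1, 0, 0)
VC(op5, invoked at 8): max of VC(op1)=(0, 0, 1), then +1 on thread P2 → (0, 0, 2)
VC(op4, invoked at 7): max of VC(op3)=(0, 1, 0), then +1 on thread P1 → (0, 2, 0)
VC(op6, invoked at 11): max of VC(op5)=(0, 0, 2), then +1 on thread P2 → (0, 0, 3)
target: VC(op6) = (0, 0, 3)

(0, 0, 3)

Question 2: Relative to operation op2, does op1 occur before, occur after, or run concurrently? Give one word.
op1 spans [1,5], op2 spans [2,3]
the intervals overlap in both directions

concurrent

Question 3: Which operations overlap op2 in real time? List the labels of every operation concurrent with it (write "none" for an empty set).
op2 spans [2,3]; an op avoiding the whole window 2..3 is ordered, any other is concurrent
op1 [1,5]: concurrent
op3 [4,6]: after
op4 [7,9]: after
op5 [8,10]: after
op6 [11,12]: after

op1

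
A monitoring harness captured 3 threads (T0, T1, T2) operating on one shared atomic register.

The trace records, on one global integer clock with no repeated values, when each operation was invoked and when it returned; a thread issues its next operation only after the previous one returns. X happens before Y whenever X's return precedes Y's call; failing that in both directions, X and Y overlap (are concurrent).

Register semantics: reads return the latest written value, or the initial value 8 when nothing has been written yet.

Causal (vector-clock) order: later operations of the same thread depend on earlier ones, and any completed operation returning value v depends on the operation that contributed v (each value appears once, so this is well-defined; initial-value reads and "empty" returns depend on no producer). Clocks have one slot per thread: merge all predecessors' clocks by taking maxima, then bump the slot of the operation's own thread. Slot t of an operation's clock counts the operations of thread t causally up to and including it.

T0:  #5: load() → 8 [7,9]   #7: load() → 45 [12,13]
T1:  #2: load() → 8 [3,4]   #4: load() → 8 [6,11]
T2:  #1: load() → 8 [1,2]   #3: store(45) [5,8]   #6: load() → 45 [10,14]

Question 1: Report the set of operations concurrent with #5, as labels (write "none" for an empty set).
Answer: #3, #4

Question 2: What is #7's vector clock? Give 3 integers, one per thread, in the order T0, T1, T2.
Answer: (2, 0, 2)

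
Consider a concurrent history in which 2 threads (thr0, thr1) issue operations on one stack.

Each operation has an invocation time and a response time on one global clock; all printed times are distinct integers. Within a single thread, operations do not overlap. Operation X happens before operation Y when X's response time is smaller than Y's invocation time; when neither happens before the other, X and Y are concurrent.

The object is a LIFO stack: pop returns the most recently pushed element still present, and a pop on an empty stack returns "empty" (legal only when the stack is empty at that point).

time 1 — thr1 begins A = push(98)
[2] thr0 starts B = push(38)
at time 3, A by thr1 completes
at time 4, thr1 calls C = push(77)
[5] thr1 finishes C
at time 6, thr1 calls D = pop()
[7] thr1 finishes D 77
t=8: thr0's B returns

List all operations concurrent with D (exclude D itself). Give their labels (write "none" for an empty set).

B

D spans [6,7]: anything still running between times 6 and 7 counts as concurrent
A [1,3]: before
B [2,8]: concurrent
C [4,5]: before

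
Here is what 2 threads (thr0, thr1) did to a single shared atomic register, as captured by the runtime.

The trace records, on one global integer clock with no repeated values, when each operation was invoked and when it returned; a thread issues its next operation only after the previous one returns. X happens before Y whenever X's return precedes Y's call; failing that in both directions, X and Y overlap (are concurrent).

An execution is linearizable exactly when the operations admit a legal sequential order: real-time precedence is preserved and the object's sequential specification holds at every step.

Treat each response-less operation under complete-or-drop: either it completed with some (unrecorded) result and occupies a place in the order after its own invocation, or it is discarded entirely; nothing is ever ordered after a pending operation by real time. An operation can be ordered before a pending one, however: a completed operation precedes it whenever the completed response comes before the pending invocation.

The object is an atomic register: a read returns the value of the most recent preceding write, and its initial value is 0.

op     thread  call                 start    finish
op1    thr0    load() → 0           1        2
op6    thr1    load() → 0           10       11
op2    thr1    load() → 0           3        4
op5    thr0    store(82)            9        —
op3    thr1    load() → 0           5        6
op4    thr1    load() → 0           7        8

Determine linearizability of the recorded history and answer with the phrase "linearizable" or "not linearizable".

linearizable

one valid linearization: op1, op2, op3, op4, op6
1. op1 load() → 0, leaving value 0
2. op2 load() → 0, leaving value 0
3. op3 load() → 0, leaving value 0
4. op4 load() → 0, leaving value 0
5. op6 load() → 0, leaving value 0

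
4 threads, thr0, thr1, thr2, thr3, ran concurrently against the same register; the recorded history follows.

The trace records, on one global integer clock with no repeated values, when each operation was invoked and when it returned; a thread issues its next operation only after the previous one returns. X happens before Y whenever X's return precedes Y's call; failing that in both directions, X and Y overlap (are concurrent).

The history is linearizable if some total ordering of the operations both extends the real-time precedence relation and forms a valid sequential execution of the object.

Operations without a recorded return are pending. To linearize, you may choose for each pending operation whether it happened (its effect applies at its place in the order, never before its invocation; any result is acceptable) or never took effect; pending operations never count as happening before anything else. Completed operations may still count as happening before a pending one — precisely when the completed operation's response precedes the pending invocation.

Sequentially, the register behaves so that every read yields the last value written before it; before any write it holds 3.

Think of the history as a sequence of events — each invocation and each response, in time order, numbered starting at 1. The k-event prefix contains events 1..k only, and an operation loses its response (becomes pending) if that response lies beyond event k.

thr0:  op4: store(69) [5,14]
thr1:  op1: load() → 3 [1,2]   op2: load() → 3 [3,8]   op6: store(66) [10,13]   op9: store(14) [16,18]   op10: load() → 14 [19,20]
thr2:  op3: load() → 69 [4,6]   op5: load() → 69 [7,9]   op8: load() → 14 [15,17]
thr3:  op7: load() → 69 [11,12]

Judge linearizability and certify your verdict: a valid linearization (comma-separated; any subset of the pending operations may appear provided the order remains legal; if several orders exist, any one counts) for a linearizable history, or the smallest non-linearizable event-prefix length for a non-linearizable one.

linearizable — witness: op1, op2, op4, op3, op5, op7, op6, op9, op8, op10

after step 1 (op1 load() → 3): value 3
after step 2 (op2 load() → 3): value 3
after step 3 (op4 store(69)): value 69
after step 4 (op3 load() → 69): value 69
after step 5 (op5 load() → 69): value 69
after step 6 (op7 load() → 69): value 69
after step 7 (op6 store(66)): value 66
after step 8 (op9 store(14)): value 14
after step 9 (op8 load() → 14): value 14
after step 10 (op10 load() → 14): value 14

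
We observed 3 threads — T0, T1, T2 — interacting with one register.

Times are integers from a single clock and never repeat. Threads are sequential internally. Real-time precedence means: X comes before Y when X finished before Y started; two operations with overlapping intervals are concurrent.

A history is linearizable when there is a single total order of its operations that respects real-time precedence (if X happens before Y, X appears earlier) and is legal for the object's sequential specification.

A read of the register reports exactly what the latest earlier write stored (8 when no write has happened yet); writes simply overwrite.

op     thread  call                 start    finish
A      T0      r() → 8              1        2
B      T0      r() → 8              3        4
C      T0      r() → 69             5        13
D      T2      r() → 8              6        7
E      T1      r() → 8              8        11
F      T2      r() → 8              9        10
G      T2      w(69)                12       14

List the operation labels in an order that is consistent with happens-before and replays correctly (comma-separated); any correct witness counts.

1. A r() → 8, leaving value 8
2. B r() → 8, leaving value 8
3. D r() → 8, leaving value 8
4. E r() → 8, leaving value 8
5. F r() → 8, leaving value 8
6. G w(69), leaving value 69
7. C r() → 69, leaving value 69

A, B, D, E, F, G, C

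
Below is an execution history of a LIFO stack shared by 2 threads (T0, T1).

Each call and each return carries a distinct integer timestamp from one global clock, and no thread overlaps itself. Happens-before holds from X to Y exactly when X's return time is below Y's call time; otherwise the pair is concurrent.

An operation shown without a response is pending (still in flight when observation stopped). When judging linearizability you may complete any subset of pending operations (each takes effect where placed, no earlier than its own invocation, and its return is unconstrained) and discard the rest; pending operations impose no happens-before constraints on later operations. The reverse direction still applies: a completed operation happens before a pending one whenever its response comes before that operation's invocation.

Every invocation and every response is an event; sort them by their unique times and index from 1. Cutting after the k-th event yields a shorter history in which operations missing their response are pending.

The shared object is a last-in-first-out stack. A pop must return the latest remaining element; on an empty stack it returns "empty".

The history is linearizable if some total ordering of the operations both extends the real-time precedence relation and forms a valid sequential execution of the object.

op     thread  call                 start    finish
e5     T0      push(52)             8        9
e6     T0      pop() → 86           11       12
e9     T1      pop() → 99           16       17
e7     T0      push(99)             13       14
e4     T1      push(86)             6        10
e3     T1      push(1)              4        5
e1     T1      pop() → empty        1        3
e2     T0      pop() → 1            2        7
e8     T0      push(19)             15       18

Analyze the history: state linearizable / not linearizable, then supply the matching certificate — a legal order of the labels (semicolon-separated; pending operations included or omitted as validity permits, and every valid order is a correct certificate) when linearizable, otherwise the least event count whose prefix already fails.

1. e1 pop() → empty, leaving stack <>
2. e3 push(1), leaving stack <1>
3. e2 pop() → 1, leaving stack <>
4. e5 push(52), leaving stack <52>
5. e4 push(86), leaving stack <52,86>
6. e6 pop() → 86, leaving stack <52>
7. e7 push(99), leaving stack <52,99>
8. e9 pop() → 99, leaving stack <52>
9. e8 push(19), leaving stack <52,19>

linearizable — witness: e1; e3; e2; e5; e4; e6; e7; e9; e8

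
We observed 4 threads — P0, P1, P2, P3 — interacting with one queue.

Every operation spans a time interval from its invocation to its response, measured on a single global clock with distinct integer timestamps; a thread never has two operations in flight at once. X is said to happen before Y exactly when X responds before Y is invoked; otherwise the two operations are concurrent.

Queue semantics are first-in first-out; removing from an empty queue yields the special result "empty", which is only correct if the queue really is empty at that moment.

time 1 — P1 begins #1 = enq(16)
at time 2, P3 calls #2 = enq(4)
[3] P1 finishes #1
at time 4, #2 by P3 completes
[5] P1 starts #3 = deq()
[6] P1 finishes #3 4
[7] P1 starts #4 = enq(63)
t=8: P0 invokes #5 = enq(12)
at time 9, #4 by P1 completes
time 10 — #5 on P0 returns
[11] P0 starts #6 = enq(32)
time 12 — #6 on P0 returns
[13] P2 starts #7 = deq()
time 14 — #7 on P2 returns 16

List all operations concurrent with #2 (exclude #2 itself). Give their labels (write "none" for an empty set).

#1

#2 runs from 2 to 4; window-overlapping ops are concurrent
#1 [1,3]: concurrent
#3 [5,6]: after
#4 [7,9]: after
#5 [8,10]: after
#6 [11,12]: after
#7 [13,14]: after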